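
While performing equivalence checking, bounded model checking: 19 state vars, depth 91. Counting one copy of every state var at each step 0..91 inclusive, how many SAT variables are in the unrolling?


BMC unrolls to depth k, creating one copy of each state var for steps 0..k.
Step count = 91 + 1 = 92 (steps 0 through 91)
Vars per step = 19
Total = 19 * 92 = 1748

1748


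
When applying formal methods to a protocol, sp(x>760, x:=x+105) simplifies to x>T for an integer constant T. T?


Formula: sp(P, x:=E) = exists old_x. (x = E[old_x/x]) AND P[old_x/x] (old_x is the value of x before the assignment; eliminate old_x by solving x = E[old_x/x] for old_x)
Step 1: Precondition P: x>760, i.e. old_x > 760
Step 2: Assignment gives x = old_x + 105, so old_x = x - 105
Step 3: Substitute into P: x - 105 > 760
Step 4: Simplify: x > 760+105 = 865

865


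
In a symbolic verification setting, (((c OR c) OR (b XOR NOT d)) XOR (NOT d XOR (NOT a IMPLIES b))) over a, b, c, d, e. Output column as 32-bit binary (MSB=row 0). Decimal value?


Formula: (((c OR c) OR (b XOR NOT d)) XOR (NOT d XOR (NOT a IMPLIES b))) over a, b, c, d, e (32 rows)
Evaluate each row (bits = a,b,c,d,e, MSB first):
  row 0 [00000]: (((0 OR 0) OR (0 XOR NOT 0)) XOR (NOT 0 XOR (NOT 0 IMPLIES 0))) -> 0
  row 1 [00001]: (((0 OR 0) OR (0 XOR NOT 0)) XOR (NOT 0 XOR (NOT 0 IMPLIES 0))) -> 0
  row 2 [00010]: (((0 OR 0) OR (0 XOR NOT 1)) XOR (NOT 1 XOR (NOT 0 IMPLIES 0))) -> 0
  row 3 [00011]: (((0 OR 0) OR (0 XOR NOT 1)) XOR (NOT 1 XOR (NOT 0 IMPLIES 0))) -> 0
  row 4 [00100]: (((1 OR 1) OR (0 XOR NOT 0)) XOR (NOT 0 XOR (NOT 0 IMPLIES 0))) -> 0
  row 5 [00101]: (((1 OR 1) OR (0 XOR NOT 0)) XOR (NOT 0 XOR (NOT 0 IMPLIES 0))) -> 0
  row 6 [00110]: (((1 OR 1) OR (0 XOR NOT 1)) XOR (NOT 1 XOR (NOT 0 IMPLIES 0))) -> 1
  row 7 [00111]: (((1 OR 1) OR (0 XOR NOT 1)) XOR (NOT 1 XOR (NOT 0 IMPLIES 0))) -> 1
  row 8 [01000]: (((0 OR 0) OR (1 XOR NOT 0)) XOR (NOT 0 XOR (NOT 0 IMPLIES 1))) -> 0
  row 9 [01001]: (((0 OR 0) OR (1 XOR NOT 0)) XOR (NOT 0 XOR (NOT 0 IMPLIES 1))) -> 0
  row 10 [01010]: (((0 OR 0) OR (1 XOR NOT 1)) XOR (NOT 1 XOR (NOT 0 IMPLIES 1))) -> 0
  row 11 [01011]: (((0 OR 0) OR (1 XOR NOT 1)) XOR (NOT 1 XOR (NOT 0 IMPLIES 1))) -> 0
  row 12 [01100]: (((1 OR 1) OR (1 XOR NOT 0)) XOR (NOT 0 XOR (NOT 0 IMPLIES 1))) -> 1
  row 13 [01101]: (((1 OR 1) OR (1 XOR NOT 0)) XOR (NOT 0 XOR (NOT 0 IMPLIES 1))) -> 1
  row 14 [01110]: (((1 OR 1) OR (1 XOR NOT 1)) XOR (NOT 1 XOR (NOT 0 IMPLIES 1))) -> 0
  row 15 [01111]: (((1 OR 1) OR (1 XOR NOT 1)) XOR (NOT 1 XOR (NOT 0 IMPLIES 1))) -> 0
  row 16 [10000]: (((0 OR 0) OR (0 XOR NOT 0)) XOR (NOT 0 XOR (NOT 1 IMPLIES 0))) -> 1
  row 17 [10001]: (((0 OR 0) OR (0 XOR NOT 0)) XOR (NOT 0 XOR (NOT 1 IMPLIES 0))) -> 1
  row 18 [10010]: (((0 OR 0) OR (0 XOR NOT 1)) XOR (NOT 1 XOR (NOT 1 IMPLIES 0))) -> 1
  row 19 [10011]: (((0 OR 0) OR (0 XOR NOT 1)) XOR (NOT 1 XOR (NOT 1 IMPLIES 0))) -> 1
  row 20 [10100]: (((1 OR 1) OR (0 XOR NOT 0)) XOR (NOT 0 XOR (NOT 1 IMPLIES 0))) -> 1
  row 21 [10101]: (((1 OR 1) OR (0 XOR NOT 0)) XOR (NOT 0 XOR (NOT 1 IMPLIES 0))) -> 1
  row 22 [10110]: (((1 OR 1) OR (0 XOR NOT 1)) XOR (NOT 1 XOR (NOT 1 IMPLIES 0))) -> 0
  row 23 [10111]: (((1 OR 1) OR (0 XOR NOT 1)) XOR (NOT 1 XOR (NOT 1 IMPLIES 0))) -> 0
  row 24 [11000]: (((0 OR 0) OR (1 XOR NOT 0)) XOR (NOT 0 XOR (NOT 1 IMPLIES 1))) -> 0
  row 25 [11001]: (((0 OR 0) OR (1 XOR NOT 0)) XOR (NOT 0 XOR (NOT 1 IMPLIES 1))) -> 0
  row 26 [11010]: (((0 OR 0) OR (1 XOR NOT 1)) XOR (NOT 1 XOR (NOT 1 IMPLIES 1))) -> 0
  row 27 [11011]: (((0 OR 0) OR (1 XOR NOT 1)) XOR (NOT 1 XOR (NOT 1 IMPLIES 1))) -> 0
  row 28 [11100]: (((1 OR 1) OR (1 XOR NOT 0)) XOR (NOT 0 XOR (NOT 1 IMPLIES 1))) -> 1
  row 29 [11101]: (((1 OR 1) OR (1 XOR NOT 0)) XOR (NOT 0 XOR (NOT 1 IMPLIES 1))) -> 1
  row 30 [11110]: (((1 OR 1) OR (1 XOR NOT 1)) XOR (NOT 1 XOR (NOT 1 IMPLIES 1))) -> 0
  row 31 [11111]: (((1 OR 1) OR (1 XOR NOT 1)) XOR (NOT 1 XOR (NOT 1 IMPLIES 1))) -> 0
Full result column, 4 rows per line (a,b,c fixed per line; d,e runs 00..11 left to right):
  rows 0-3 [a,b,c=000]: 0000  = hex 0
  rows 4-7 [a,b,c=001]: 0011  = hex 3
  rows 8-11 [a,b,c=010]: 0000  = hex 0
  rows 12-15 [a,b,c=011]: 1100  = hex C
  rows 16-19 [a,b,c=100]: 1111  = hex F
  rows 20-23 [a,b,c=101]: 1100  = hex C
  rows 24-27 [a,b,c=110]: 0000  = hex 0
  rows 28-31 [a,b,c=111]: 1100  = hex C
Output column (row 0 .. row 31) = 00000011000011001111110000001100
Output column grouped in 4s = 0000 0011 0000 1100 1111 1100 0000 1100 = 0x030CFC0C
Convert to decimal digit by digit (value = value*16 + digit):
  0 -> 0
  0*16 + 3 = 3
  3*16 + 0 = 48
  48*16 + 12 (C) = 780
  780*16 + 15 (F) = 12495
  12495*16 + 12 (C) = 199932
  199932*16 + 0 = 3198912
  3198912*16 + 12 (C) = 51182604
Decimal = 51182604

51182604


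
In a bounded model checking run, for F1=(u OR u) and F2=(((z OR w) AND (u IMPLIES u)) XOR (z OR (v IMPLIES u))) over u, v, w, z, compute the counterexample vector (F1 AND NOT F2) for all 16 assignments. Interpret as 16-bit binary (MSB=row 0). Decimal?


F1 = (u OR u)
F2 = (((z OR w) AND (u IMPLIES u)) XOR (z OR (v IMPLIES u)))
Counterexample to F1=>F2 is where F1=1 and F2=0.
Evaluate each row (bits = u,v,w,z, MSB first):
  row 0 [0000]: F1=0 F2=1 -> F1&~F2 -> 0
  row 1 [0001]: F1=0 F2=0 -> F1&~F2 -> 0
  row 2 [0010]: F1=0 F2=0 -> F1&~F2 -> 0
  row 3 [0011]: F1=0 F2=0 -> F1&~F2 -> 0
  row 4 [0100]: F1=0 F2=0 -> F1&~F2 -> 0
  row 5 [0101]: F1=0 F2=0 -> F1&~F2 -> 0
  row 6 [0110]: F1=0 F2=1 -> F1&~F2 -> 0
  row 7 [0111]: F1=0 F2=0 -> F1&~F2 -> 0
  row 8 [1000]: F1=1 F2=1 -> F1&~F2 -> 0
  row 9 [1001]: F1=1 F2=0 -> F1&~F2 -> 1
  row 10 [1010]: F1=1 F2=0 -> F1&~F2 -> 1
  row 11 [1011]: F1=1 F2=0 -> F1&~F2 -> 1
  row 12 [1100]: F1=1 F2=1 -> F1&~F2 -> 0
  row 13 [1101]: F1=1 F2=0 -> F1&~F2 -> 1
  row 14 [1110]: F1=1 F2=0 -> F1&~F2 -> 1
  row 15 [1111]: F1=1 F2=0 -> F1&~F2 -> 1
Full result column, 4 rows per line (u,v fixed per line; w,z runs 00..11 left to right):
  rows 0-3 [u,v=00]: 0000  = hex 0
  rows 4-7 [u,v=01]: 0000  = hex 0
  rows 8-11 [u,v=10]: 0111  = hex 7
  rows 12-15 [u,v=11]: 0111  = hex 7
Counterexample vector (row 0 .. row 15) = 0000000001110111
Output column grouped in 4s = 0000 0000 0111 0111 = 0x0077
Convert to decimal digit by digit (value = value*16 + digit):
  0 -> 0
  0*16 + 0 = 0
  0*16 + 7 = 7
  7*16 + 7 = 119
Decimal = 119

119


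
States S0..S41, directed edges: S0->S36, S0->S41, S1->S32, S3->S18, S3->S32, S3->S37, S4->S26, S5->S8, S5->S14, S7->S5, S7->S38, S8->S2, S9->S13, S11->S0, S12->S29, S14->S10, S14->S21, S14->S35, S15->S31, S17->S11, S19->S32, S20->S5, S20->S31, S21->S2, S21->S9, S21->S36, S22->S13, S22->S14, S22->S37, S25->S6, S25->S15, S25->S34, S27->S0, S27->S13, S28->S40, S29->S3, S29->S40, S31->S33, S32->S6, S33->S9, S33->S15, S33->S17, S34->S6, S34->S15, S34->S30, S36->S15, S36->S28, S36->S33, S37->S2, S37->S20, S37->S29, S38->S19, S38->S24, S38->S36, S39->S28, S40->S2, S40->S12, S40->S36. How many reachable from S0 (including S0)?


BFS from S0:
  layer 0: {S0}
  layer 1: {S36, S41}
  layer 2: {S15, S28, S33}
  layer 3: {S9, S17, S31, S40}
  layer 4: {S2, S11, S12, S13}
  layer 5: {S29}
  layer 6: {S3}
  layer 7: {S18, S32, S37}
  layer 8: {S6, S20}
  layer 9: {S5}
  layer 10: {S8, S14}
  layer 11: {S10, S21, S35}
Reachable set: {S0, S2, S3, S5, S6, S8, S9, S10, S11, S12, S13, S14, S15, S17, S18, S20, S21, S28, S29, S31, S32, S33, S35, S36, S37, S40, S41}
Count = 27

27


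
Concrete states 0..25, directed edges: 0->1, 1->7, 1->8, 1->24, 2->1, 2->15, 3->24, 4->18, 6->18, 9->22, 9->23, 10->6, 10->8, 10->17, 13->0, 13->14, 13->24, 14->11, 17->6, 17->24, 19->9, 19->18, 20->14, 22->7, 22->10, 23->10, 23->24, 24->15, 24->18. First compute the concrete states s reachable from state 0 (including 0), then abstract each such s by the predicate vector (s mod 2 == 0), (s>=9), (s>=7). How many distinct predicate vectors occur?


BFS from 0:
Concrete reachable: {0, 1, 7, 8, 15, 18, 24}
Abstract via predicates (s mod 2 == 0), (s>=9), (s>=7):
  (0,0,0) <- {1}
  (0,0,1) <- {7}
  (0,1,1) <- {15}
  (1,0,0) <- {0}
  (1,0,1) <- {8}
  (1,1,1) <- {18, 24}
Distinct abstract states = 6

6


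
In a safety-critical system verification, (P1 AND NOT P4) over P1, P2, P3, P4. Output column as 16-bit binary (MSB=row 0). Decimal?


Formula: (P1 AND NOT P4) over P1, P2, P3, P4 (16 rows)
Evaluate each row (bits = P1,P2,P3,P4, MSB first):
  row 0 [0000]: (0 AND NOT 0) -> 0
  row 1 [0001]: (0 AND NOT 1) -> 0
  row 2 [0010]: (0 AND NOT 0) -> 0
  row 3 [0011]: (0 AND NOT 1) -> 0
  row 4 [0100]: (0 AND NOT 0) -> 0
  row 5 [0101]: (0 AND NOT 1) -> 0
  row 6 [0110]: (0 AND NOT 0) -> 0
  row 7 [0111]: (0 AND NOT 1) -> 0
  row 8 [1000]: (1 AND NOT 0) -> 1
  row 9 [1001]: (1 AND NOT 1) -> 0
  row 10 [1010]: (1 AND NOT 0) -> 1
  row 11 [1011]: (1 AND NOT 1) -> 0
  row 12 [1100]: (1 AND NOT 0) -> 1
  row 13 [1101]: (1 AND NOT 1) -> 0
  row 14 [1110]: (1 AND NOT 0) -> 1
  row 15 [1111]: (1 AND NOT 1) -> 0
Full result column, 4 rows per line (P1,P2 fixed per line; P3,P4 runs 00..11 left to right):
  rows 0-3 [P1,P2=00]: 0000  = hex 0
  rows 4-7 [P1,P2=01]: 0000  = hex 0
  rows 8-11 [P1,P2=10]: 1010  = hex A
  rows 12-15 [P1,P2=11]: 1010  = hex A
Output column (row 0 .. row 15) = 0000000010101010
Output column grouped in 4s = 0000 0000 1010 1010 = 0x00AA
Convert to decimal digit by digit (value = value*16 + digit):
  0 -> 0
  0*16 + 0 = 0
  0*16 + 10 (A) = 10
  10*16 + 10 (A) = 170
Decimal = 170

170


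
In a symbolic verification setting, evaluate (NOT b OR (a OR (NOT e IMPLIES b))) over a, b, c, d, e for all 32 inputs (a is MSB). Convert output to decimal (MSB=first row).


Formula: (NOT b OR (a OR (NOT e IMPLIES b))) over a, b, c, d, e (32 rows)
Evaluate each row (bits = a,b,c,d,e, MSB first):
  row 0 [00000]: (NOT 0 OR (0 OR (NOT 0 IMPLIES 0))) -> 1
  row 1 [00001]: (NOT 0 OR (0 OR (NOT 1 IMPLIES 0))) -> 1
  row 2 [00010]: (NOT 0 OR (0 OR (NOT 0 IMPLIES 0))) -> 1
  row 3 [00011]: (NOT 0 OR (0 OR (NOT 1 IMPLIES 0))) -> 1
  row 4 [00100]: (NOT 0 OR (0 OR (NOT 0 IMPLIES 0))) -> 1
  row 5 [00101]: (NOT 0 OR (0 OR (NOT 1 IMPLIES 0))) -> 1
  row 6 [00110]: (NOT 0 OR (0 OR (NOT 0 IMPLIES 0))) -> 1
  row 7 [00111]: (NOT 0 OR (0 OR (NOT 1 IMPLIES 0))) -> 1
  row 8 [01000]: (NOT 1 OR (0 OR (NOT 0 IMPLIES 1))) -> 1
  row 9 [01001]: (NOT 1 OR (0 OR (NOT 1 IMPLIES 1))) -> 1
  row 10 [01010]: (NOT 1 OR (0 OR (NOT 0 IMPLIES 1))) -> 1
  row 11 [01011]: (NOT 1 OR (0 OR (NOT 1 IMPLIES 1))) -> 1
  row 12 [01100]: (NOT 1 OR (0 OR (NOT 0 IMPLIES 1))) -> 1
  row 13 [01101]: (NOT 1 OR (0 OR (NOT 1 IMPLIES 1))) -> 1
  row 14 [01110]: (NOT 1 OR (0 OR (NOT 0 IMPLIES 1))) -> 1
  row 15 [01111]: (NOT 1 OR (0 OR (NOT 1 IMPLIES 1))) -> 1
  row 16 [10000]: (NOT 0 OR (1 OR (NOT 0 IMPLIES 0))) -> 1
  row 17 [10001]: (NOT 0 OR (1 OR (NOT 1 IMPLIES 0))) -> 1
  row 18 [10010]: (NOT 0 OR (1 OR (NOT 0 IMPLIES 0))) -> 1
  row 19 [10011]: (NOT 0 OR (1 OR (NOT 1 IMPLIES 0))) -> 1
  row 20 [10100]: (NOT 0 OR (1 OR (NOT 0 IMPLIES 0))) -> 1
  row 21 [10101]: (NOT 0 OR (1 OR (NOT 1 IMPLIES 0))) -> 1
  row 22 [10110]: (NOT 0 OR (1 OR (NOT 0 IMPLIES 0))) -> 1
  row 23 [10111]: (NOT 0 OR (1 OR (NOT 1 IMPLIES 0))) -> 1
  row 24 [11000]: (NOT 1 OR (1 OR (NOT 0 IMPLIES 1))) -> 1
  row 25 [11001]: (NOT 1 OR (1 OR (NOT 1 IMPLIES 1))) -> 1
  row 26 [11010]: (NOT 1 OR (1 OR (NOT 0 IMPLIES 1))) -> 1
  row 27 [11011]: (NOT 1 OR (1 OR (NOT 1 IMPLIES 1))) -> 1
  row 28 [11100]: (NOT 1 OR (1 OR (NOT 0 IMPLIES 1))) -> 1
  row 29 [11101]: (NOT 1 OR (1 OR (NOT 1 IMPLIES 1))) -> 1
  row 30 [11110]: (NOT 1 OR (1 OR (NOT 0 IMPLIES 1))) -> 1
  row 31 [11111]: (NOT 1 OR (1 OR (NOT 1 IMPLIES 1))) -> 1
Full result column, 4 rows per line (a,b,c fixed per line; d,e runs 00..11 left to right):
  rows 0-3 [a,b,c=000]: 1111  = hex F
  rows 4-7 [a,b,c=001]: 1111  = hex F
  rows 8-11 [a,b,c=010]: 1111  = hex F
  rows 12-15 [a,b,c=011]: 1111  = hex F
  rows 16-19 [a,b,c=100]: 1111  = hex F
  rows 20-23 [a,b,c=101]: 1111  = hex F
  rows 24-27 [a,b,c=110]: 1111  = hex F
  rows 28-31 [a,b,c=111]: 1111  = hex F
Output column (row 0 .. row 31) = 11111111111111111111111111111111
Output column grouped in 4s = 1111 1111 1111 1111 1111 1111 1111 1111 = 0xFFFFFFFF
Convert to decimal digit by digit (value = value*16 + digit):
  F -> 15
  15*16 + 15 (F) = 255
  255*16 + 15 (F) = 4095
  4095*16 + 15 (F) = 65535
  65535*16 + 15 (F) = 1048575
  1048575*16 + 15 (F) = 16777215
  16777215*16 + 15 (F) = 268435455
  268435455*16 + 15 (F) = 4294967295
Decimal = 4294967295

4294967295


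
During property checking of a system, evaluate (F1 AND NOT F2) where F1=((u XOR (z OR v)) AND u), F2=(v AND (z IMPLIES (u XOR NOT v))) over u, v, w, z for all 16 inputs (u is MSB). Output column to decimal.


F1 = ((u XOR (z OR v)) AND u)
F2 = (v AND (z IMPLIES (u XOR NOT v)))
Counterexample to F1=>F2 is where F1=1 and F2=0.
Evaluate each row (bits = u,v,w,z, MSB first):
  row 0 [0000]: F1=0 F2=0 -> F1&~F2 -> 0
  row 1 [0001]: F1=0 F2=0 -> F1&~F2 -> 0
  row 2 [0010]: F1=0 F2=0 -> F1&~F2 -> 0
  row 3 [0011]: F1=0 F2=0 -> F1&~F2 -> 0
  row 4 [0100]: F1=0 F2=1 -> F1&~F2 -> 0
  row 5 [0101]: F1=0 F2=0 -> F1&~F2 -> 0
  row 6 [0110]: F1=0 F2=1 -> F1&~F2 -> 0
  row 7 [0111]: F1=0 F2=0 -> F1&~F2 -> 0
  row 8 [1000]: F1=1 F2=0 -> F1&~F2 -> 1
  row 9 [1001]: F1=0 F2=0 -> F1&~F2 -> 0
  row 10 [1010]: F1=1 F2=0 -> F1&~F2 -> 1
  row 11 [1011]: F1=0 F2=0 -> F1&~F2 -> 0
  row 12 [1100]: F1=0 F2=1 -> F1&~F2 -> 0
  row 13 [1101]: F1=0 F2=1 -> F1&~F2 -> 0
  row 14 [1110]: F1=0 F2=1 -> F1&~F2 -> 0
  row 15 [1111]: F1=0 F2=1 -> F1&~F2 -> 0
Full result column, 4 rows per line (u,v fixed per line; w,z runs 00..11 left to right):
  rows 0-3 [u,v=00]: 0000  = hex 0
  rows 4-7 [u,v=01]: 0000  = hex 0
  rows 8-11 [u,v=10]: 1010  = hex A
  rows 12-15 [u,v=11]: 0000  = hex 0
Counterexample vector (row 0 .. row 15) = 0000000010100000
Output column grouped in 4s = 0000 0000 1010 0000 = 0x00A0
Convert to decimal digit by digit (value = value*16 + digit):
  0 -> 0
  0*16 + 0 = 0
  0*16 + 10 (A) = 10
  10*16 + 0 = 160
Decimal = 160

160


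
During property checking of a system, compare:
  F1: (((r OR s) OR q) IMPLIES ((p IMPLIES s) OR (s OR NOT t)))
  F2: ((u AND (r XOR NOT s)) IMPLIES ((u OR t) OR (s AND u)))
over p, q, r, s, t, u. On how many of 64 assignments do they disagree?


F1 = (((r OR s) OR q) IMPLIES ((p IMPLIES s) OR (s OR NOT t)))
F2 = ((u AND (r XOR NOT s)) IMPLIES ((u OR t) OR (s AND u)))
Evaluate both on each of 64 rows (bits = p,q,r,s,t,u):
  row 0 [000000]: F1=1 F2=1 -> 0
  row 1 [000001]: F1=1 F2=1 -> 0
  row 2 [000010]: F1=1 F2=1 -> 0
  row 3 [000011]: F1=1 F2=1 -> 0
  row 4 [000100]: F1=1 F2=1 -> 0
  (every remaining row is evaluated the same way; all 64 results are listed next)
Full result column, 8 rows per line (p,q,r fixed per line; s,t,u runs 000..111 left to right):
  rows 0-7 [p,q,r=000]: 00000000  (ones: 0)
  rows 8-15 [p,q,r=001]: 00000000  (ones: 0)
  rows 16-23 [p,q,r=010]: 00000000  (ones: 0)
  rows 24-31 [p,q,r=011]: 00000000  (ones: 0)
  rows 32-39 [p,q,r=100]: 00000000  (ones: 0)
  rows 40-47 [p,q,r=101]: 00110000  (ones: 2)
  rows 48-55 [p,q,r=110]: 00110000  (ones: 2)
  rows 56-63 [p,q,r=111]: 00110000  (ones: 2)
Disagreements = 0+0+0+0+0+2+2+2 = 6

6


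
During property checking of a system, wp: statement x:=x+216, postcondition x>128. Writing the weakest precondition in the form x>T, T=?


Formula: wp(x:=E, P) = P[E/x] (substitute E for x in postcondition)
Step 1: Postcondition: x>128
Step 2: Substitute x+216 for x: x+216>128
Step 3: Solve for x: x > 128-216 = -88

-88


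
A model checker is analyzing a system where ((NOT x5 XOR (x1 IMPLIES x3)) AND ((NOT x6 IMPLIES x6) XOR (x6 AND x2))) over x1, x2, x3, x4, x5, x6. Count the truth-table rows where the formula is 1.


Formula: ((NOT x5 XOR (x1 IMPLIES x3)) AND ((NOT x6 IMPLIES x6) XOR (x6 AND x2))) over 6 vars (64 rows)
Evaluate each row (x1, x2, x3, x4, x5, x6 as bits, MSB first):
  row 0 [000000]: ((NOT 0 XOR (0 IMPLIES 0)) AND ((NOT 0 IMPLIES 0) XOR (0 AND 0))) -> 0
  row 1 [000001]: ((NOT 0 XOR (0 IMPLIES 0)) AND ((NOT 1 IMPLIES 1) XOR (1 AND 0))) -> 0
  row 2 [000010]: ((NOT 1 XOR (0 IMPLIES 0)) AND ((NOT 0 IMPLIES 0) XOR (0 AND 0))) -> 0
  row 3 [000011]: ((NOT 1 XOR (0 IMPLIES 0)) AND ((NOT 1 IMPLIES 1) XOR (1 AND 0))) -> 1
  row 4 [000100]: ((NOT 0 XOR (0 IMPLIES 0)) AND ((NOT 0 IMPLIES 0) XOR (0 AND 0))) -> 0
  (every remaining row is evaluated the same way; all 64 results are listed next)
Full result column, 8 rows per line (x1,x2,x3 fixed per line; x4,x5,x6 runs 000..111 left to right):
  rows 0-7 [x1,x2,x3=000]: 00010001  (ones: 2)
  rows 8-15 [x1,x2,x3=001]: 00010001  (ones: 2)
  rows 16-23 [x1,x2,x3=010]: 00000000  (ones: 0)
  rows 24-31 [x1,x2,x3=011]: 00000000  (ones: 0)
  rows 32-39 [x1,x2,x3=100]: 01000100  (ones: 2)
  rows 40-47 [x1,x2,x3=101]: 00010001  (ones: 2)
  rows 48-55 [x1,x2,x3=110]: 00000000  (ones: 0)
  rows 56-63 [x1,x2,x3=111]: 00000000  (ones: 0)
Count of 1-rows = 2+2+0+0+2+2+0+0 = 8

8


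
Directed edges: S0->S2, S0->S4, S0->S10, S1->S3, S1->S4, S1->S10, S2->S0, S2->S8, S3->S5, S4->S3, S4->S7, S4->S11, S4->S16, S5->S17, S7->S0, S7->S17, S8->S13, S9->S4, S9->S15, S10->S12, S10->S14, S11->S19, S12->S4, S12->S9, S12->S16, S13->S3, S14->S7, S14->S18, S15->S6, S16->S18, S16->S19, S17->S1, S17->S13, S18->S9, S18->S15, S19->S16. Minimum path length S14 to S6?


BFS layer-by-layer from S14:
  dist 0: {S14}
  dist 1: {S7, S18}
  dist 2: {S0, S9, S15, S17}
  dist 3: {S1, S2, S4, S6, S10, S13}
  -> S6 reached at distance 3
Shortest path length = 3

3


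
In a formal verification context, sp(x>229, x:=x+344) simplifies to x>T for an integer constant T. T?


Formula: sp(P, x:=E) = exists old_x. (x = E[old_x/x]) AND P[old_x/x] (old_x is the value of x before the assignment; eliminate old_x by solving x = E[old_x/x] for old_x)
Step 1: Precondition P: x>229, i.e. old_x > 229
Step 2: Assignment gives x = old_x + 344, so old_x = x - 344
Step 3: Substitute into P: x - 344 > 229
Step 4: Simplify: x > 229+344 = 573

573


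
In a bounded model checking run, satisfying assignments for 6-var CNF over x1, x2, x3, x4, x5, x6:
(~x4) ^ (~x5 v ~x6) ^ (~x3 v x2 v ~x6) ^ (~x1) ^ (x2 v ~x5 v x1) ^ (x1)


CNF with 6 clauses over 6 vars (64 assignments).
An assignment satisfies CNF iff every clause has >=1 true literal.
Check each row (bits = x1,x2,x3,x4,x5,x6; clause T/F shown):
  row 0 [000000]: clauses=TTTTTF -> 0
  row 1 [000001]: clauses=TTTTTF -> 0
  row 2 [000010]: clauses=TTTTFF -> 0
  row 3 [000011]: clauses=TFTTFF -> 0
  row 4 [000100]: clauses=FTTTTF -> 0
  (every remaining row is evaluated the same way; all 64 results are listed next)
Full result column, 8 rows per line (x1,x2,x3 fixed per line; x4,x5,x6 runs 000..111 left to right):
  rows 0-7 [x1,x2,x3=000]: 00000000  (ones: 0)
  rows 8-15 [x1,x2,x3=001]: 00000000  (ones: 0)
  rows 16-23 [x1,x2,x3=010]: 00000000  (ones: 0)
  rows 24-31 [x1,x2,x3=011]: 00000000  (ones: 0)
  rows 32-39 [x1,x2,x3=100]: 00000000  (ones: 0)
  rows 40-47 [x1,x2,x3=101]: 00000000  (ones: 0)
  rows 48-55 [x1,x2,x3=110]: 00000000  (ones: 0)
  rows 56-63 [x1,x2,x3=111]: 00000000  (ones: 0)
Satisfying assignments = 0+0+0+0+0+0+0+0 = 0

0


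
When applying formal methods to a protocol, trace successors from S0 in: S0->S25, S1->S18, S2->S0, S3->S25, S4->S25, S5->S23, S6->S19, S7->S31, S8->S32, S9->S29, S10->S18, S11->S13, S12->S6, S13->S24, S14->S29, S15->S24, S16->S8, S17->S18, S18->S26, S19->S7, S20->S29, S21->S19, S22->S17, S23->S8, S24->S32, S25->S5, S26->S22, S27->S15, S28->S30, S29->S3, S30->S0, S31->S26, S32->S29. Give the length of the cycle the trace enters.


Trace from S0 until a state repeats:
  S0 -> S25 -> S5 -> S23 -> S8 -> S32 -> S29 -> S3 -> S25
S25 first seen at step 1, revisited at step 8.
Cycle length = 8 - 1 = 7

7


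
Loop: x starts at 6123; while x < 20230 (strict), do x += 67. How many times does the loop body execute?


Step 1: x goes from 6123 toward 20230 by 67; the body runs while x<20230, so iterations = ceil((bound-start)/step)
Step 2: Distance=14107
Step 3: ceil(14107/67)=211

211


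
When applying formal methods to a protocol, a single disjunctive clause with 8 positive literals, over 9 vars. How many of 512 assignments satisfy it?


Step 1: Total=2^9=512
Step 2: Unsat when all 8 false: 2^1=2
Step 3: Sat=512-2=510

510


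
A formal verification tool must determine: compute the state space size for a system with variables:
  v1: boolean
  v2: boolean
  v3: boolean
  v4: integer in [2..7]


State space = product of domain sizes of all variables.
Domain sizes:
  v1 (boolean): 2
  v2 (boolean): 2
  v3 (boolean): 2
  v4 (integer in [2..7]): 6
Product = 2 * 2 * 2 * 6 = 48

48


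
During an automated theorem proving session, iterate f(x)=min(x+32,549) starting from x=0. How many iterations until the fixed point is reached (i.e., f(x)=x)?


Step 1: x=0, cap=549, increment=32
Step 2: x grows by 32 each step until capped at 549; fixed point is x=549
Step 3: iterations = ceil(549/32) = 18

18


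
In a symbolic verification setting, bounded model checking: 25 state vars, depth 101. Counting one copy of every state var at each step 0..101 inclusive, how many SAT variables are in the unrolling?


BMC unrolls to depth k, creating one copy of each state var for steps 0..k.
Step count = 101 + 1 = 102 (steps 0 through 101)
Vars per step = 25
Total = 25 * 102 = 2550

2550


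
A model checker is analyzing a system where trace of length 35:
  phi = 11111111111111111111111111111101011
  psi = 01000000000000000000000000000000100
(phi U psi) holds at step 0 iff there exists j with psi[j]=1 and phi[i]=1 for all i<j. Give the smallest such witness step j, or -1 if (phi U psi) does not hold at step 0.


(phi U psi) at 0: need smallest j with psi[j]=1 and phi[i]=1 for all i in [0,j).
Scan from step 0:
  step 0: phi=1, psi=0 -> continue
  step 1: psi=1 and phi held for [0,1) -> witness found
Witness step = 1

1


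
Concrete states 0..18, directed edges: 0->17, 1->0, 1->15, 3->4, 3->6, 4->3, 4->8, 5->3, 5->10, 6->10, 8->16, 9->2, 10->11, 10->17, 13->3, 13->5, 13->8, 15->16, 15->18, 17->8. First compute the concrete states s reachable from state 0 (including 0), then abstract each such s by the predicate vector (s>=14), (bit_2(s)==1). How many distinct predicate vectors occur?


BFS from 0:
Concrete reachable: {0, 8, 16, 17}
Abstract via predicates (s>=14), (bit_2(s)==1):
  (0,0) <- {0, 8}
  (1,0) <- {16, 17}
Distinct abstract states = 2

2


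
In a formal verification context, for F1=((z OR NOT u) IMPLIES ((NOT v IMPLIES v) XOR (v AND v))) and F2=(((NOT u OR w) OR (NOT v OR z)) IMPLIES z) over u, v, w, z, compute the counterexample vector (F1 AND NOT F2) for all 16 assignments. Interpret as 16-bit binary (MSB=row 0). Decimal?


F1 = ((z OR NOT u) IMPLIES ((NOT v IMPLIES v) XOR (v AND v)))
F2 = (((NOT u OR w) OR (NOT v OR z)) IMPLIES z)
Counterexample to F1=>F2 is where F1=1 and F2=0.
Evaluate each row (bits = u,v,w,z, MSB first):
  row 0 [0000]: F1=0 F2=0 -> F1&~F2 -> 0
  row 1 [0001]: F1=0 F2=1 -> F1&~F2 -> 0
  row 2 [0010]: F1=0 F2=0 -> F1&~F2 -> 0
  row 3 [0011]: F1=0 F2=1 -> F1&~F2 -> 0
  row 4 [0100]: F1=0 F2=0 -> F1&~F2 -> 0
  row 5 [0101]: F1=0 F2=1 -> F1&~F2 -> 0
  row 6 [0110]: F1=0 F2=0 -> F1&~F2 -> 0
  row 7 [0111]: F1=0 F2=1 -> F1&~F2 -> 0
  row 8 [1000]: F1=1 F2=0 -> F1&~F2 -> 1
  row 9 [1001]: F1=0 F2=1 -> F1&~F2 -> 0
  row 10 [1010]: F1=1 F2=0 -> F1&~F2 -> 1
  row 11 [1011]: F1=0 F2=1 -> F1&~F2 -> 0
  row 12 [1100]: F1=1 F2=1 -> F1&~F2 -> 0
  row 13 [1101]: F1=0 F2=1 -> F1&~F2 -> 0
  row 14 [1110]: F1=1 F2=0 -> F1&~F2 -> 1
  row 15 [1111]: F1=0 F2=1 -> F1&~F2 -> 0
Full result column, 4 rows per line (u,v fixed per line; w,z runs 00..11 left to right):
  rows 0-3 [u,v=00]: 0000  = hex 0
  rows 4-7 [u,v=01]: 0000  = hex 0
  rows 8-11 [u,v=10]: 1010  = hex A
  rows 12-15 [u,v=11]: 0010  = hex 2
Counterexample vector (row 0 .. row 15) = 0000000010100010
Output column grouped in 4s = 0000 0000 1010 0010 = 0x00A2
Convert to decimal digit by digit (value = value*16 + digit):
  0 -> 0
  0*16 + 0 = 0
  0*16 + 10 (A) = 10
  10*16 + 2 = 162
Decimal = 162

162


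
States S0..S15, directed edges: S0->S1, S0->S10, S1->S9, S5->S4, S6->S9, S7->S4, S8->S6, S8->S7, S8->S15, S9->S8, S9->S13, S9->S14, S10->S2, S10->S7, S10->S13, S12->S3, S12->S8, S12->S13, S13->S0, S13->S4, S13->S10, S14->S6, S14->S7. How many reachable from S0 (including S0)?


BFS from S0:
  layer 0: {S0}
  layer 1: {S1, S10}
  layer 2: {S2, S7, S9, S13}
  layer 3: {S4, S8, S14}
  layer 4: {S6, S15}
Reachable set: {S0, S1, S2, S4, S6, S7, S8, S9, S10, S13, S14, S15}
Count = 12

12


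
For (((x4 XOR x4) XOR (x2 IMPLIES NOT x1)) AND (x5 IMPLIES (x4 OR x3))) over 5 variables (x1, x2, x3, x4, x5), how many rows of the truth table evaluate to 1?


Formula: (((x4 XOR x4) XOR (x2 IMPLIES NOT x1)) AND (x5 IMPLIES (x4 OR x3))) over 5 vars (32 rows)
Evaluate each row (x1, x2, x3, x4, x5 as bits, MSB first):
  row 0 [00000]: (((0 XOR 0) XOR (0 IMPLIES NOT 0)) AND (0 IMPLIES (0 OR 0))) -> 1
  row 1 [00001]: (((0 XOR 0) XOR (0 IMPLIES NOT 0)) AND (1 IMPLIES (0 OR 0))) -> 0
  row 2 [00010]: (((1 XOR 1) XOR (0 IMPLIES NOT 0)) AND (0 IMPLIES (1 OR 0))) -> 1
  row 3 [00011]: (((1 XOR 1) XOR (0 IMPLIES NOT 0)) AND (1 IMPLIES (1 OR 0))) -> 1
  row 4 [00100]: (((0 XOR 0) XOR (0 IMPLIES NOT 0)) AND (0 IMPLIES (0 OR 1))) -> 1
  row 5 [00101]: (((0 XOR 0) XOR (0 IMPLIES NOT 0)) AND (1 IMPLIES (0 OR 1))) -> 1
  row 6 [00110]: (((1 XOR 1) XOR (0 IMPLIES NOT 0)) AND (0 IMPLIES (1 OR 1))) -> 1
  row 7 [00111]: (((1 XOR 1) XOR (0 IMPLIES NOT 0)) AND (1 IMPLIES (1 OR 1))) -> 1
  row 8 [01000]: (((0 XOR 0) XOR (1 IMPLIES NOT 0)) AND (0 IMPLIES (0 OR 0))) -> 1
  row 9 [01001]: (((0 XOR 0) XOR (1 IMPLIES NOT 0)) AND (1 IMPLIES (0 OR 0))) -> 0
  row 10 [01010]: (((1 XOR 1) XOR (1 IMPLIES NOT 0)) AND (0 IMPLIES (1 OR 0))) -> 1
  row 11 [01011]: (((1 XOR 1) XOR (1 IMPLIES NOT 0)) AND (1 IMPLIES (1 OR 0))) -> 1
  row 12 [01100]: (((0 XOR 0) XOR (1 IMPLIES NOT 0)) AND (0 IMPLIES (0 OR 1))) -> 1
  row 13 [01101]: (((0 XOR 0) XOR (1 IMPLIES NOT 0)) AND (1 IMPLIES (0 OR 1))) -> 1
  row 14 [01110]: (((1 XOR 1) XOR (1 IMPLIES NOT 0)) AND (0 IMPLIES (1 OR 1))) -> 1
  row 15 [01111]: (((1 XOR 1) XOR (1 IMPLIES NOT 0)) AND (1 IMPLIES (1 OR 1))) -> 1
  row 16 [10000]: (((0 XOR 0) XOR (0 IMPLIES NOT 1)) AND (0 IMPLIES (0 OR 0))) -> 1
  row 17 [10001]: (((0 XOR 0) XOR (0 IMPLIES NOT 1)) AND (1 IMPLIES (0 OR 0))) -> 0
  row 18 [10010]: (((1 XOR 1) XOR (0 IMPLIES NOT 1)) AND (0 IMPLIES (1 OR 0))) -> 1
  row 19 [10011]: (((1 XOR 1) XOR (0 IMPLIES NOT 1)) AND (1 IMPLIES (1 OR 0))) -> 1
  row 20 [10100]: (((0 XOR 0) XOR (0 IMPLIES NOT 1)) AND (0 IMPLIES (0 OR 1))) -> 1
  row 21 [10101]: (((0 XOR 0) XOR (0 IMPLIES NOT 1)) AND (1 IMPLIES (0 OR 1))) -> 1
  row 22 [10110]: (((1 XOR 1) XOR (0 IMPLIES NOT 1)) AND (0 IMPLIES (1 OR 1))) -> 1
  row 23 [10111]: (((1 XOR 1) XOR (0 IMPLIES NOT 1)) AND (1 IMPLIES (1 OR 1))) -> 1
  row 24 [11000]: (((0 XOR 0) XOR (1 IMPLIES NOT 1)) AND (0 IMPLIES (0 OR 0))) -> 0
  row 25 [11001]: (((0 XOR 0) XOR (1 IMPLIES NOT 1)) AND (1 IMPLIES (0 OR 0))) -> 0
  row 26 [11010]: (((1 XOR 1) XOR (1 IMPLIES NOT 1)) AND (0 IMPLIES (1 OR 0))) -> 0
  row 27 [11011]: (((1 XOR 1) XOR (1 IMPLIES NOT 1)) AND (1 IMPLIES (1 OR 0))) -> 0
  row 28 [11100]: (((0 XOR 0) XOR (1 IMPLIES NOT 1)) AND (0 IMPLIES (0 OR 1))) -> 0
  row 29 [11101]: (((0 XOR 0) XOR (1 IMPLIES NOT 1)) AND (1 IMPLIES (0 OR 1))) -> 0
  row 30 [11110]: (((1 XOR 1) XOR (1 IMPLIES NOT 1)) AND (0 IMPLIES (1 OR 1))) -> 0
  row 31 [11111]: (((1 XOR 1) XOR (1 IMPLIES NOT 1)) AND (1 IMPLIES (1 OR 1))) -> 0
Full result column, 8 rows per line (x1,x2 fixed per line; x3,x4,x5 runs 000..111 left to right):
  rows 0-7 [x1,x2=00]: 10111111  (ones: 7)
  rows 8-15 [x1,x2=01]: 10111111  (ones: 7)
  rows 16-23 [x1,x2=10]: 10111111  (ones: 7)
  rows 24-31 [x1,x2=11]: 00000000  (ones: 0)
Count of 1-rows = 7+7+7+0 = 21

21


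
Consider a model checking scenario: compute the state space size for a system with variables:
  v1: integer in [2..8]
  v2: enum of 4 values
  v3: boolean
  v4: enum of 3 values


State space = product of domain sizes of all variables.
Domain sizes:
  v1 (integer in [2..8]): 7
  v2 (enum of 4 values): 4
  v3 (boolean): 2
  v4 (enum of 3 values): 3
Product = 7 * 4 * 2 * 3 = 168

168


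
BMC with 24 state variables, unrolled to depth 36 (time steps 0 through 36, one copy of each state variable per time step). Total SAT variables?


BMC unrolls to depth k, creating one copy of each state var for steps 0..k.
Step count = 36 + 1 = 37 (steps 0 through 36)
Vars per step = 24
Total = 24 * 37 = 888

888


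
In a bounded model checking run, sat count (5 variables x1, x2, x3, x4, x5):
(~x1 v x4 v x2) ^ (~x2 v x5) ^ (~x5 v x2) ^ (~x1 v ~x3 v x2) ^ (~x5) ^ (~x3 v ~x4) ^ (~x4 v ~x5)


CNF with 7 clauses over 5 vars (32 assignments).
An assignment satisfies CNF iff every clause has >=1 true literal.
Check each row (bits = x1,x2,x3,x4,x5; clause T/F shown):
  row 0 [00000]: clauses=TTTTTTT -> 1
  row 1 [00001]: clauses=TTFTFTT -> 0
  row 2 [00010]: clauses=TTTTTTT -> 1
  row 3 [00011]: clauses=TTFTFTF -> 0
  row 4 [00100]: clauses=TTTTTTT -> 1
  row 5 [00101]: clauses=TTFTFTT -> 0
  row 6 [00110]: clauses=TTTTTFT -> 0
  row 7 [00111]: clauses=TTFTFFF -> 0
  row 8 [01000]: clauses=TFTTTTT -> 0
  row 9 [01001]: clauses=TTTTFTT -> 0
  row 10 [01010]: clauses=TFTTTTT -> 0
  row 11 [01011]: clauses=TTTTFTF -> 0
  row 12 [01100]: clauses=TFTTTTT -> 0
  row 13 [01101]: clauses=TTTTFTT -> 0
  row 14 [01110]: clauses=TFTTTFT -> 0
  row 15 [01111]: clauses=TTTTFFF -> 0
  row 16 [10000]: clauses=FTTTTTT -> 0
  row 17 [10001]: clauses=FTFTFTT -> 0
  row 18 [10010]: clauses=TTTTTTT -> 1
  row 19 [10011]: clauses=TTFTFTF -> 0
  row 20 [10100]: clauses=FTTFTTT -> 0
  row 21 [10101]: clauses=FTFFFTT -> 0
  row 22 [10110]: clauses=TTTFTFT -> 0
  row 23 [10111]: clauses=TTFFFFF -> 0
  row 24 [11000]: clauses=TFTTTTT -> 0
  row 25 [11001]: clauses=TTTTFTT -> 0
  row 26 [11010]: clauses=TFTTTTT -> 0
  row 27 [11011]: clauses=TTTTFTF -> 0
  row 28 [11100]: clauses=TFTTTTT -> 0
  row 29 [11101]: clauses=TTTTFTT -> 0
  row 30 [11110]: clauses=TFTTTFT -> 0
  row 31 [11111]: clauses=TTTTFFF -> 0
Full result column, 8 rows per line (x1,x2 fixed per line; x3,x4,x5 runs 000..111 left to right):
  rows 0-7 [x1,x2=00]: 10101000  (ones: 3)
  rows 8-15 [x1,x2=01]: 00000000  (ones: 0)
  rows 16-23 [x1,x2=10]: 00100000  (ones: 1)
  rows 24-31 [x1,x2=11]: 00000000  (ones: 0)
Satisfying assignments = 3+0+1+0 = 4

4


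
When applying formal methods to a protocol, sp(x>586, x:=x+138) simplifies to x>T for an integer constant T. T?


Formula: sp(P, x:=E) = exists old_x. (x = E[old_x/x]) AND P[old_x/x] (old_x is the value of x before the assignment; eliminate old_x by solving x = E[old_x/x] for old_x)
Step 1: Precondition P: x>586, i.e. old_x > 586
Step 2: Assignment gives x = old_x + 138, so old_x = x - 138
Step 3: Substitute into P: x - 138 > 586
Step 4: Simplify: x > 586+138 = 724

724


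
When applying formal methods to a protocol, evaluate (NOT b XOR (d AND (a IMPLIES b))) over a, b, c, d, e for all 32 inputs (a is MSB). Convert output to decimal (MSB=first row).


Formula: (NOT b XOR (d AND (a IMPLIES b))) over a, b, c, d, e (32 rows)
Evaluate each row (bits = a,b,c,d,e, MSB first):
  row 0 [00000]: (NOT 0 XOR (0 AND (0 IMPLIES 0))) -> 1
  row 1 [00001]: (NOT 0 XOR (0 AND (0 IMPLIES 0))) -> 1
  row 2 [00010]: (NOT 0 XOR (1 AND (0 IMPLIES 0))) -> 0
  row 3 [00011]: (NOT 0 XOR (1 AND (0 IMPLIES 0))) -> 0
  row 4 [00100]: (NOT 0 XOR (0 AND (0 IMPLIES 0))) -> 1
  row 5 [00101]: (NOT 0 XOR (0 AND (0 IMPLIES 0))) -> 1
  row 6 [00110]: (NOT 0 XOR (1 AND (0 IMPLIES 0))) -> 0
  row 7 [00111]: (NOT 0 XOR (1 AND (0 IMPLIES 0))) -> 0
  row 8 [01000]: (NOT 1 XOR (0 AND (0 IMPLIES 1))) -> 0
  row 9 [01001]: (NOT 1 XOR (0 AND (0 IMPLIES 1))) -> 0
  row 10 [01010]: (NOT 1 XOR (1 AND (0 IMPLIES 1))) -> 1
  row 11 [01011]: (NOT 1 XOR (1 AND (0 IMPLIES 1))) -> 1
  row 12 [01100]: (NOT 1 XOR (0 AND (0 IMPLIES 1))) -> 0
  row 13 [01101]: (NOT 1 XOR (0 AND (0 IMPLIES 1))) -> 0
  row 14 [01110]: (NOT 1 XOR (1 AND (0 IMPLIES 1))) -> 1
  row 15 [01111]: (NOT 1 XOR (1 AND (0 IMPLIES 1))) -> 1
  row 16 [10000]: (NOT 0 XOR (0 AND (1 IMPLIES 0))) -> 1
  row 17 [10001]: (NOT 0 XOR (0 AND (1 IMPLIES 0))) -> 1
  row 18 [10010]: (NOT 0 XOR (1 AND (1 IMPLIES 0))) -> 1
  row 19 [10011]: (NOT 0 XOR (1 AND (1 IMPLIES 0))) -> 1
  row 20 [10100]: (NOT 0 XOR (0 AND (1 IMPLIES 0))) -> 1
  row 21 [10101]: (NOT 0 XOR (0 AND (1 IMPLIES 0))) -> 1
  row 22 [10110]: (NOT 0 XOR (1 AND (1 IMPLIES 0))) -> 1
  row 23 [10111]: (NOT 0 XOR (1 AND (1 IMPLIES 0))) -> 1
  row 24 [11000]: (NOT 1 XOR (0 AND (1 IMPLIES 1))) -> 0
  row 25 [11001]: (NOT 1 XOR (0 AND (1 IMPLIES 1))) -> 0
  row 26 [11010]: (NOT 1 XOR (1 AND (1 IMPLIES 1))) -> 1
  row 27 [11011]: (NOT 1 XOR (1 AND (1 IMPLIES 1))) -> 1
  row 28 [11100]: (NOT 1 XOR (0 AND (1 IMPLIES 1))) -> 0
  row 29 [11101]: (NOT 1 XOR (0 AND (1 IMPLIES 1))) -> 0
  row 30 [11110]: (NOT 1 XOR (1 AND (1 IMPLIES 1))) -> 1
  row 31 [11111]: (NOT 1 XOR (1 AND (1 IMPLIES 1))) -> 1
Full result column, 4 rows per line (a,b,c fixed per line; d,e runs 00..11 left to right):
  rows 0-3 [a,b,c=000]: 1100  = hex C
  rows 4-7 [a,b,c=001]: 1100  = hex C
  rows 8-11 [a,b,c=010]: 0011  = hex 3
  rows 12-15 [a,b,c=011]: 0011  = hex 3
  rows 16-19 [a,b,c=100]: 1111  = hex F
  rows 20-23 [a,b,c=101]: 1111  = hex F
  rows 24-27 [a,b,c=110]: 0011  = hex 3
  rows 28-31 [a,b,c=111]: 0011  = hex 3
Output column (row 0 .. row 31) = 11001100001100111111111100110011
Output column grouped in 4s = 1100 1100 0011 0011 1111 1111 0011 0011 = 0xCC33FF33
Convert to decimal digit by digit (value = value*16 + digit):
  C -> 12
  12*16 + 12 (C) = 204
  204*16 + 3 = 3267
  3267*16 + 3 = 52275
  52275*16 + 15 (F) = 836415
  836415*16 + 15 (F) = 13382655
  13382655*16 + 3 = 214122483
  214122483*16 + 3 = 3425959731
Decimal = 3425959731

3425959731


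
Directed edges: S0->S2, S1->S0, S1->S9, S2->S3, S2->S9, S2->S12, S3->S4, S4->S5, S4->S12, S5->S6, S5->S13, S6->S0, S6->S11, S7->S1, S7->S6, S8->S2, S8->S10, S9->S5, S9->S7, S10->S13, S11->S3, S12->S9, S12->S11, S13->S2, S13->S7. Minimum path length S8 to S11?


BFS layer-by-layer from S8:
  dist 0: {S8}
  dist 1: {S2, S10}
  dist 2: {S3, S9, S12, S13}
  dist 3: {S4, S5, S7, S11}
  -> S11 reached at distance 3
Shortest path length = 3

3


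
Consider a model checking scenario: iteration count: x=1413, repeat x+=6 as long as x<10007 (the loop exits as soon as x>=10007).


Step 1: x goes from 1413 toward 10007 by 6; the body runs while x<10007, so iterations = ceil((bound-start)/step)
Step 2: Distance=8594
Step 3: ceil(8594/6)=1433

1433


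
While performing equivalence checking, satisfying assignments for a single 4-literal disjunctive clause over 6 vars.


Step 1: Total=2^6=64
Step 2: Unsat when all 4 false: 2^2=4
Step 3: Sat=64-4=60

60


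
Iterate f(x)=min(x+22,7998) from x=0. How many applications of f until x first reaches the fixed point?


Step 1: x=0, cap=7998, increment=22
Step 2: x grows by 22 each step until capped at 7998; fixed point is x=7998
Step 3: iterations = ceil(7998/22) = 364

364


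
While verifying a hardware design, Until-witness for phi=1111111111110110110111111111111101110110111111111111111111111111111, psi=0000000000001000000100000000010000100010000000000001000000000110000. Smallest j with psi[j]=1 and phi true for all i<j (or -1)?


(phi U psi) at 0: need smallest j with psi[j]=1 and phi[i]=1 for all i in [0,j).
Scan from step 0:
  step 0: phi=1, psi=0 -> continue
  step 1: phi=1, psi=0 -> continue
  step 2: phi=1, psi=0 -> continue
  step 3: phi=1, psi=0 -> continue
  step 12: psi=1 and phi held for [0,12) -> witness found
Witness step = 12

12


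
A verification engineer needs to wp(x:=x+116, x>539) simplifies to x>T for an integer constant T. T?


Formula: wp(x:=E, P) = P[E/x] (substitute E for x in postcondition)
Step 1: Postcondition: x>539
Step 2: Substitute x+116 for x: x+116>539
Step 3: Solve for x: x > 539-116 = 423

423


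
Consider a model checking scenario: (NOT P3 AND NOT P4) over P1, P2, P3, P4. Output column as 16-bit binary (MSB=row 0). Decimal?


Formula: (NOT P3 AND NOT P4) over P1, P2, P3, P4 (16 rows)
Evaluate each row (bits = P1,P2,P3,P4, MSB first):
  row 0 [0000]: (NOT 0 AND NOT 0) -> 1
  row 1 [0001]: (NOT 0 AND NOT 1) -> 0
  row 2 [0010]: (NOT 1 AND NOT 0) -> 0
  row 3 [0011]: (NOT 1 AND NOT 1) -> 0
  row 4 [0100]: (NOT 0 AND NOT 0) -> 1
  row 5 [0101]: (NOT 0 AND NOT 1) -> 0
  row 6 [0110]: (NOT 1 AND NOT 0) -> 0
  row 7 [0111]: (NOT 1 AND NOT 1) -> 0
  row 8 [1000]: (NOT 0 AND NOT 0) -> 1
  row 9 [1001]: (NOT 0 AND NOT 1) -> 0
  row 10 [1010]: (NOT 1 AND NOT 0) -> 0
  row 11 [1011]: (NOT 1 AND NOT 1) -> 0
  row 12 [1100]: (NOT 0 AND NOT 0) -> 1
  row 13 [1101]: (NOT 0 AND NOT 1) -> 0
  row 14 [1110]: (NOT 1 AND NOT 0) -> 0
  row 15 [1111]: (NOT 1 AND NOT 1) -> 0
Full result column, 4 rows per line (P1,P2 fixed per line; P3,P4 runs 00..11 left to right):
  rows 0-3 [P1,P2=00]: 1000  = hex 8
  rows 4-7 [P1,P2=01]: 1000  = hex 8
  rows 8-11 [P1,P2=10]: 1000  = hex 8
  rows 12-15 [P1,P2=11]: 1000  = hex 8
Output column (row 0 .. row 15) = 1000100010001000
Output column grouped in 4s = 1000 1000 1000 1000 = 0x8888
Convert to decimal digit by digit (value = value*16 + digit):
  8 -> 8
  8*16 + 8 = 136
  136*16 + 8 = 2184
  2184*16 + 8 = 34952
Decimal = 34952

34952


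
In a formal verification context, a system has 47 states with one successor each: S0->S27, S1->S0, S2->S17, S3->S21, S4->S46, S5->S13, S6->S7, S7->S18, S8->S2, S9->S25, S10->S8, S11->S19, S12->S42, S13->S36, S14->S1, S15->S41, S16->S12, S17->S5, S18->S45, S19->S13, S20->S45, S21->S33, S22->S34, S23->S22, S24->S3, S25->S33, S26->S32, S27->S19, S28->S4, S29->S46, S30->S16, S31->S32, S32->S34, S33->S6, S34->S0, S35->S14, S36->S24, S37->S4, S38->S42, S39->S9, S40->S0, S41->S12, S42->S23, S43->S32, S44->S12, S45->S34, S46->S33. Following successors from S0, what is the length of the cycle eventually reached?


Trace from S0 until a state repeats:
  S0 -> S27 -> S19 -> S13 -> S36 -> S24 -> S3 -> S21 -> S33 -> S6 -> S7 -> S18 -> S45 -> S34 -> S0
S0 first seen at step 0, revisited at step 14.
Cycle length = 14 - 0 = 14

14


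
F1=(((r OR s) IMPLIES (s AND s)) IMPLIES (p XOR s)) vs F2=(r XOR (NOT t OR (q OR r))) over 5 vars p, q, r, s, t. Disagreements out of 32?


F1 = (((r OR s) IMPLIES (s AND s)) IMPLIES (p XOR s))
F2 = (r XOR (NOT t OR (q OR r)))
Evaluate both on each of 32 rows (bits = p,q,r,s,t):
  row 0 [00000]: F1=0 F2=1 (differ) -> 1
  row 1 [00001]: F1=0 F2=0 -> 0
  row 2 [00010]: F1=1 F2=1 -> 0
  row 3 [00011]: F1=1 F2=0 (differ) -> 1
  row 4 [00100]: F1=1 F2=0 (differ) -> 1
  row 5 [00101]: F1=1 F2=0 (differ) -> 1
  row 6 [00110]: F1=1 F2=0 (differ) -> 1
  row 7 [00111]: F1=1 F2=0 (differ) -> 1
  row 8 [01000]: F1=0 F2=1 (differ) -> 1
  row 9 [01001]: F1=0 F2=1 (differ) -> 1
  row 10 [01010]: F1=1 F2=1 -> 0
  row 11 [01011]: F1=1 F2=1 -> 0
  row 12 [01100]: F1=1 F2=0 (differ) -> 1
  row 13 [01101]: F1=1 F2=0 (differ) -> 1
  row 14 [01110]: F1=1 F2=0 (differ) -> 1
  row 15 [01111]: F1=1 F2=0 (differ) -> 1
  row 16 [10000]: F1=1 F2=1 -> 0
  row 17 [10001]: F1=1 F2=0 (differ) -> 1
  row 18 [10010]: F1=0 F2=1 (differ) -> 1
  row 19 [10011]: F1=0 F2=0 -> 0
  row 20 [10100]: F1=1 F2=0 (differ) -> 1
  row 21 [10101]: F1=1 F2=0 (differ) -> 1
  row 22 [10110]: F1=0 F2=0 -> 0
  row 23 [10111]: F1=0 F2=0 -> 0
  row 24 [11000]: F1=1 F2=1 -> 0
  row 25 [11001]: F1=1 F2=1 -> 0
  row 26 [11010]: F1=0 F2=1 (differ) -> 1
  row 27 [11011]: F1=0 F2=1 (differ) -> 1
  row 28 [11100]: F1=1 F2=0 (differ) -> 1
  row 29 [11101]: F1=1 F2=0 (differ) -> 1
  row 30 [11110]: F1=0 F2=0 -> 0
  row 31 [11111]: F1=0 F2=0 -> 0
Full result column, 8 rows per line (p,q fixed per line; r,s,t runs 000..111 left to right):
  rows 0-7 [p,q=00]: 10011111  (ones: 6)
  rows 8-15 [p,q=01]: 11001111  (ones: 6)
  rows 16-23 [p,q=10]: 01101100  (ones: 4)
  rows 24-31 [p,q=11]: 00111100  (ones: 4)
Disagreements = 6+6+4+4 = 20

20


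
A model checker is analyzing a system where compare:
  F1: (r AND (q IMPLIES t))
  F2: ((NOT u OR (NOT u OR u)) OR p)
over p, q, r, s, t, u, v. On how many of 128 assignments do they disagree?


F1 = (r AND (q IMPLIES t))
F2 = ((NOT u OR (NOT u OR u)) OR p)
Evaluate both on each of 128 rows (bits = p,q,r,s,t,u,v):
  row 0 [0000000]: F1=0 F2=1 (differ) -> 1
  row 1 [0000001]: F1=0 F2=1 (differ) -> 1
  row 2 [0000010]: F1=0 F2=1 (differ) -> 1
  row 3 [0000011]: F1=0 F2=1 (differ) -> 1
  row 4 [0000100]: F1=0 F2=1 (differ) -> 1
  (every remaining row is evaluated the same way; all 128 results are listed next)
Full result column, 8 rows per line (p,q,r,s fixed per line; t,u,v runs 000..111 left to right):
  rows 0-7 [p,q,r,s=0000]: 11111111  (ones: 8)
  rows 8-15 [p,q,r,s=0001]: 11111111  (ones: 8)
  rows 16-23 [p,q,r,s=0010]: 00000000  (ones: 0)
  rows 24-31 [p,q,r,s=0011]: 00000000  (ones: 0)
  rows 32-39 [p,q,r,s=0100]: 11111111  (ones: 8)
  rows 40-47 [p,q,r,s=0101]: 11111111  (ones: 8)
  rows 48-55 [p,q,r,s=0110]: 11110000  (ones: 4)
  rows 56-63 [p,q,r,s=0111]: 11110000  (ones: 4)
  rows 64-71 [p,q,r,s=1000]: 11111111  (ones: 8)
  rows 72-79 [p,q,r,s=1001]: 11111111  (ones: 8)
  rows 80-87 [p,q,r,s=1010]: 00000000  (ones: 0)
  rows 88-95 [p,q,r,s=1011]: 00000000  (ones: 0)
  rows 96-103 [p,q,r,s=1100]: 11111111  (ones: 8)
  rows 104-111 [p,q,r,s=1101]: 11111111  (ones: 8)
  rows 112-119 [p,q,r,s=1110]: 11110000  (ones: 4)
  rows 120-127 [p,q,r,s=1111]: 11110000  (ones: 4)
Disagreements = 8+8+0+0+8+8+4+4+8+8+0+0+8+8+4+4 = 80

80
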